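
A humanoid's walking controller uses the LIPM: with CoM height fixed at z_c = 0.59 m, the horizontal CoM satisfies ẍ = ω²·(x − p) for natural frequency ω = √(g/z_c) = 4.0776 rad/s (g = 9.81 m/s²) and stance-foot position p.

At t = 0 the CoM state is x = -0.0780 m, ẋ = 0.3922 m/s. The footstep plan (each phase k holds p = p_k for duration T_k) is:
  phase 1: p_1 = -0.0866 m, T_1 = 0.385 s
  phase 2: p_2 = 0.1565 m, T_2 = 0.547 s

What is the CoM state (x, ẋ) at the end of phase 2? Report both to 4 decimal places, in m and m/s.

phase 1: p=-0.0866, T=0.385, ωT=1.569876, cosh=2.507062, sinh=2.298991; start (x,ẋ)=(-0.078000, 0.392200) → end (x,ẋ)=(0.156087, 1.063889)
phase 2: p=0.1565, T=0.547, ωT=2.230447, cosh=4.705753, sinh=4.598273; start (x,ẋ)=(0.156087, 1.063889) → end (x,ẋ)=(1.354294, 4.998654)

x = 1.3543, ẋ = 4.9987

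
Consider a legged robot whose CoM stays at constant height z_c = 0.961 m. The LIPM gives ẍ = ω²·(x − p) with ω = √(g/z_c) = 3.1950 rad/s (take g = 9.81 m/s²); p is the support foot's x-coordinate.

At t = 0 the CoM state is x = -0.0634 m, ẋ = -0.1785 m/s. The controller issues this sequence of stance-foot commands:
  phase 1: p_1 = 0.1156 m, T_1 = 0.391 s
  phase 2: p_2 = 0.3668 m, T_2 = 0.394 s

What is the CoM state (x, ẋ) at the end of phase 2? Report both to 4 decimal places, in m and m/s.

phase 1: p=0.1156, T=0.391, ωT=1.249245, cosh=1.887215, sinh=1.600494; start (x,ẋ)=(-0.063400, -0.178500) → end (x,ẋ)=(-0.311629, -1.252198)
phase 2: p=0.3668, T=0.394, ωT=1.258830, cosh=1.902643, sinh=1.618657; start (x,ẋ)=(-0.311629, -1.252198) → end (x,ẋ)=(-1.558398, -5.891053)

x = -1.5584, ẋ = -5.8911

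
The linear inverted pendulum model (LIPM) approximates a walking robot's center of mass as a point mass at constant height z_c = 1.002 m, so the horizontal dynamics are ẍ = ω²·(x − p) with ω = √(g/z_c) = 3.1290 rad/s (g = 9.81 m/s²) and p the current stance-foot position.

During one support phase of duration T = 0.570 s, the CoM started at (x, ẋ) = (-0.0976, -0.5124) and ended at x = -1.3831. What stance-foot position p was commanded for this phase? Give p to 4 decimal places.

p = 0.2967

ωT = 3.1290·0.570 = 1.783530; cosh(ωT) = 3.059435, sinh(ωT) = 2.891391
x(T) = p + (x₀−p)·cosh(ωT) + (ẋ₀/ω)·sinh(ωT) ⇒ p·(1 − cosh) = x(T) − x₀·cosh − (ẋ₀/ω)·sinh
numerator   = -1.3831 − (-0.0976)·3.059435 − (-0.5124/3.1290)·2.891391 = -0.611010
denominator = 1 − 3.059435 = -2.059435
p = -0.611010 / -2.059435 = 0.2967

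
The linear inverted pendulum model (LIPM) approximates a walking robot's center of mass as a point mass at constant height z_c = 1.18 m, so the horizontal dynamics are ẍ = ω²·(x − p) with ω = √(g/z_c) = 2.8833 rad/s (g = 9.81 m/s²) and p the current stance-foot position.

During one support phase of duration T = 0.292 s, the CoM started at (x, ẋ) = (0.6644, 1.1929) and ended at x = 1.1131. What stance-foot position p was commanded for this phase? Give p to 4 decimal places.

ωT = 2.8833·0.292 = 0.841924; cosh(ωT) = 1.375854, sinh(ωT) = 0.944973
x(T) = p + (x₀−p)·cosh(ωT) + (ẋ₀/ω)·sinh(ωT) ⇒ p·(1 − cosh) = x(T) − x₀·cosh − (ẋ₀/ω)·sinh
numerator   = 1.1131 − (0.6644)·1.375854 − (1.1929/2.8833)·0.944973 = -0.191979
denominator = 1 − 1.375854 = -0.375854
p = -0.191979 / -0.375854 = 0.5108

p = 0.5108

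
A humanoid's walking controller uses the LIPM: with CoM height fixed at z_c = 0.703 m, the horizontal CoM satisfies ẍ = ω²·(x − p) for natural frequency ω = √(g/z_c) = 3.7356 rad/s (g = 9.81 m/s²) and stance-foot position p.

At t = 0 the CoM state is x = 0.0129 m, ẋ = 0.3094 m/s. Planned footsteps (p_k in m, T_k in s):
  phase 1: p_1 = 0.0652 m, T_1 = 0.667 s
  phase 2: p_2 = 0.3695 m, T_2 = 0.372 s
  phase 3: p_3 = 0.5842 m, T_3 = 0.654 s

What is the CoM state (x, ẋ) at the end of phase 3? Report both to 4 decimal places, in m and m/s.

x = 0.8250, ẋ = 0.9947

phase 1: p=0.0652, T=0.667, ωT=2.491645, cosh=6.081955, sinh=5.999181; start (x,ẋ)=(0.012900, 0.309400) → end (x,ẋ)=(0.243994, 0.709686)
phase 2: p=0.3695, T=0.372, ωT=1.389643, cosh=2.131291, sinh=1.882127; start (x,ẋ)=(0.243994, 0.709686) → end (x,ẋ)=(0.459575, 0.630131)
phase 3: p=0.5842, T=0.654, ωT=2.443082, cosh=5.797676, sinh=5.710784; start (x,ẋ)=(0.459575, 0.630131) → end (x,ẋ)=(0.824976, 0.994650)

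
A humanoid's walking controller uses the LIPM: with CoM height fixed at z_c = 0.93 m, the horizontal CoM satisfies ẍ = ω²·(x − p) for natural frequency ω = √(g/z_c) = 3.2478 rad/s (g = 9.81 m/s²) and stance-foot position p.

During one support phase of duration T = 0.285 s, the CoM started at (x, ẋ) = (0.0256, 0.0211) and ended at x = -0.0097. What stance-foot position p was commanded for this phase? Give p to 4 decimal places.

ωT = 3.2478·0.285 = 0.925623; cosh(ωT) = 1.459862, sinh(ωT) = 1.063578
x(T) = p + (x₀−p)·cosh(ωT) + (ẋ₀/ω)·sinh(ωT) ⇒ p·(1 − cosh) = x(T) − x₀·cosh − (ẋ₀/ω)·sinh
numerator   = -0.0097 − (0.0256)·1.459862 − (0.0211/3.2478)·1.063578 = -0.053982
denominator = 1 − 1.459862 = -0.459862
p = -0.053982 / -0.459862 = 0.1174

p = 0.1174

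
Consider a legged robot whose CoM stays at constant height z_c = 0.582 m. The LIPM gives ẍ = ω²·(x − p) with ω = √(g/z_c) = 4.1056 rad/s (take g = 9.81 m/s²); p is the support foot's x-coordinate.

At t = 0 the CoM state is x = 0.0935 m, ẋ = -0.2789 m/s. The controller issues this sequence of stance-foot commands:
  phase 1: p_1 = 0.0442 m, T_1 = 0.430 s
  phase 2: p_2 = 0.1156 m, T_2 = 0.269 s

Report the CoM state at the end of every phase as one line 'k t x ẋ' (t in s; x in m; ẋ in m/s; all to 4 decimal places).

1 0.4300 -0.0002 -0.2647
2 0.6990 -0.1649 -1.0818

phase 1: p=0.0442, T=0.430, ωT=1.765408, cosh=3.007537, sinh=2.836420; start (x,ẋ)=(0.093500, -0.278900) → end (x,ẋ)=(-0.000211, -0.264693)
phase 2: p=0.1156, T=0.269, ωT=1.104406, cosh=1.674420, sinh=1.343013; start (x,ẋ)=(-0.000211, -0.264693) → end (x,ẋ)=(-0.164902, -1.081775)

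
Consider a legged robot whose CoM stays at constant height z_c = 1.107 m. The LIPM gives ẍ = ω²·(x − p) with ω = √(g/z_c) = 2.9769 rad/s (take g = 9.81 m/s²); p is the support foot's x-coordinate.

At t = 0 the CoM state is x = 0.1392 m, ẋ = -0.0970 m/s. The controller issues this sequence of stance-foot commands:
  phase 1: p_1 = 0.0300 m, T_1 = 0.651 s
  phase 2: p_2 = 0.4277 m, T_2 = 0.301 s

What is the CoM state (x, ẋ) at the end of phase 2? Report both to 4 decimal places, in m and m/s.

x = 0.5153, ẋ = 0.7192

phase 1: p=0.0300, T=0.651, ωT=1.937962, cosh=3.544290, sinh=3.400293; start (x,ẋ)=(0.139200, -0.097000) → end (x,ẋ)=(0.306241, 0.761562)
phase 2: p=0.4277, T=0.301, ωT=0.896047, cosh=1.429040, sinh=1.020860; start (x,ẋ)=(0.306241, 0.761562) → end (x,ẋ)=(0.515290, 0.719188)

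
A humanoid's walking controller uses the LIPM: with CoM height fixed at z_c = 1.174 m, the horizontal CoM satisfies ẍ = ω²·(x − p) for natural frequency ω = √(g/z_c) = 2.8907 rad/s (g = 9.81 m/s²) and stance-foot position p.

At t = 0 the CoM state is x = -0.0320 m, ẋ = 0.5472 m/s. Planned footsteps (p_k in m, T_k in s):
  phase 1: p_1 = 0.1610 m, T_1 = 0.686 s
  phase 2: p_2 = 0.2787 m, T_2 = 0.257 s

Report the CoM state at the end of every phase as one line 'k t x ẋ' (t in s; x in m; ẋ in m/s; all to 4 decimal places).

phase 1: p=0.1610, T=0.686, ωT=1.983020, cosh=3.701152, sinh=3.563499; start (x,ẋ)=(-0.032000, 0.547200) → end (x,ẋ)=(0.121236, 0.037176)
phase 2: p=0.2787, T=0.257, ωT=0.742910, cosh=1.288885, sinh=0.813158; start (x,ẋ)=(0.121236, 0.037176) → end (x,ẋ)=(0.086205, -0.322218)

1 0.6860 0.1212 0.0372
2 0.9430 0.0862 -0.3222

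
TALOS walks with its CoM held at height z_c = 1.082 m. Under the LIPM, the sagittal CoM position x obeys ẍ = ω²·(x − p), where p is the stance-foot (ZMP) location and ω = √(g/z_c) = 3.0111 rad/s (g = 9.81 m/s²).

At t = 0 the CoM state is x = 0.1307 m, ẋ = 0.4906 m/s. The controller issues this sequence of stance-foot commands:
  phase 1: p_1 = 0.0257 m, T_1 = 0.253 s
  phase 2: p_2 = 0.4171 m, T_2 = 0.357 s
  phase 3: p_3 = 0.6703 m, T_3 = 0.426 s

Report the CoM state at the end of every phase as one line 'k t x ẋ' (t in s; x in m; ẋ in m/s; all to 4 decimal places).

phase 1: p=0.0257, T=0.253, ωT=0.761808, cosh=1.304484, sinh=0.837662; start (x,ẋ)=(0.130700, 0.490600) → end (x,ẋ)=(0.299152, 0.904820)
phase 2: p=0.4171, T=0.357, ωT=1.074963, cosh=1.635597, sinh=1.294287; start (x,ẋ)=(0.299152, 0.904820) → end (x,ẋ)=(0.613110, 1.020249)
phase 3: p=0.6703, T=0.426, ωT=1.282729, cosh=1.941873, sinh=1.664594; start (x,ẋ)=(0.613110, 1.020249) → end (x,ẋ)=(1.123258, 1.694544)

1 0.2530 0.2992 0.9048
2 0.6100 0.6131 1.0202
3 1.0360 1.1233 1.6945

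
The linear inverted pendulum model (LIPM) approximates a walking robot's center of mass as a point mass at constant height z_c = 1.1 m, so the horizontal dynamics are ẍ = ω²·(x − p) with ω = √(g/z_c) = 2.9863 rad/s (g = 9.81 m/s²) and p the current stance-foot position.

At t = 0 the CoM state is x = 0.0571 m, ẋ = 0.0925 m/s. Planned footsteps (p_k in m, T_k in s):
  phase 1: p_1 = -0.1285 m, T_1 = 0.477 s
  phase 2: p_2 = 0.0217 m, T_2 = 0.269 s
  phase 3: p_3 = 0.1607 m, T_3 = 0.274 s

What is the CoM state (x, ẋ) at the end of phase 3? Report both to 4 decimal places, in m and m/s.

phase 1: p=-0.1285, T=0.477, ωT=1.424465, cosh=2.198136, sinh=1.957499; start (x,ẋ)=(0.057100, 0.092500) → end (x,ẋ)=(0.340107, 1.288285)
phase 2: p=0.0217, T=0.269, ωT=0.803315, cosh=1.340386, sinh=0.892544; start (x,ẋ)=(0.340107, 1.288285) → end (x,ẋ)=(0.833531, 2.575484)
phase 3: p=0.1607, T=0.274, ωT=0.818246, cosh=1.353863, sinh=0.912658; start (x,ẋ)=(0.833531, 2.575484) → end (x,ẋ)=(1.858727, 5.320633)

x = 1.8587, ẋ = 5.3206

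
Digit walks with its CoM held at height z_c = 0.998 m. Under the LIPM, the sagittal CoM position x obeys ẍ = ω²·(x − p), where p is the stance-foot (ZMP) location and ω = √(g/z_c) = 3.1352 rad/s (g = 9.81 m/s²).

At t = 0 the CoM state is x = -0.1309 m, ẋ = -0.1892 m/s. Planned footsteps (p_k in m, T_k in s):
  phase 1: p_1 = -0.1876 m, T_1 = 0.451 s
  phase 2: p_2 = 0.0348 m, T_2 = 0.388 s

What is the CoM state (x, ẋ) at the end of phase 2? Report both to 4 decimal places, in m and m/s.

phase 1: p=-0.1876, T=0.451, ωT=1.413975, cosh=2.177722, sinh=1.934548; start (x,ẋ)=(-0.130900, -0.189200) → end (x,ẋ)=(-0.180867, -0.068129)
phase 2: p=0.0348, T=0.388, ωT=1.216458, cosh=1.835744, sinh=1.539466; start (x,ẋ)=(-0.180867, -0.068129) → end (x,ẋ)=(-0.394563, -1.165992)

x = -0.3946, ẋ = -1.1660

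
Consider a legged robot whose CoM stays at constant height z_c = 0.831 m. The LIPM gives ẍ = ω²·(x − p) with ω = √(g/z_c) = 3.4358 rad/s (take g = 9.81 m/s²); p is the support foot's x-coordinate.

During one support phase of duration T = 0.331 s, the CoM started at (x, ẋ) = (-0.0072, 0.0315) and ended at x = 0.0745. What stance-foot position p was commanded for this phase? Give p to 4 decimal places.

ωT = 3.4358·0.331 = 1.137250; cosh(ωT) = 1.719440, sinh(ωT) = 1.398741
x(T) = p + (x₀−p)·cosh(ωT) + (ẋ₀/ω)·sinh(ωT) ⇒ p·(1 − cosh) = x(T) − x₀·cosh − (ẋ₀/ω)·sinh
numerator   = 0.0745 − (-0.0072)·1.719440 − (0.0315/3.4358)·1.398741 = 0.074056
denominator = 1 − 1.719440 = -0.719440
p = 0.074056 / -0.719440 = -0.1029

p = -0.1029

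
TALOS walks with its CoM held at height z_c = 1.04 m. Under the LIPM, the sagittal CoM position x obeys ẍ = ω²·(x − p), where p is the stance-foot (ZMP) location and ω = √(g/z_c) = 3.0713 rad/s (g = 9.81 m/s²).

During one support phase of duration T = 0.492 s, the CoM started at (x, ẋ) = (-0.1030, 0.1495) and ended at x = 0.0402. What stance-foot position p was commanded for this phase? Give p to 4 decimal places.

p = -0.1308

ωT = 3.0713·0.492 = 1.511080; cosh(ωT) = 2.376146, sinh(ωT) = 2.155474
x(T) = p + (x₀−p)·cosh(ωT) + (ẋ₀/ω)·sinh(ωT) ⇒ p·(1 − cosh) = x(T) − x₀·cosh − (ẋ₀/ω)·sinh
numerator   = 0.0402 − (-0.1030)·2.376146 − (0.1495/3.0713)·2.155474 = 0.180022
denominator = 1 − 2.376146 = -1.376146
p = 0.180022 / -1.376146 = -0.1308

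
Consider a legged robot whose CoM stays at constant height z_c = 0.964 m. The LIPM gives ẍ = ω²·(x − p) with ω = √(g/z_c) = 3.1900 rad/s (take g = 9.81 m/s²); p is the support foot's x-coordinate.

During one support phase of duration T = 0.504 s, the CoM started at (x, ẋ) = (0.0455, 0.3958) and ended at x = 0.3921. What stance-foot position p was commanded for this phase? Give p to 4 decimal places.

p = 0.0146

ωT = 3.1900·0.504 = 1.607760; cosh(ωT) = 2.595977, sinh(ωT) = 2.395641
x(T) = p + (x₀−p)·cosh(ωT) + (ẋ₀/ω)·sinh(ωT) ⇒ p·(1 − cosh) = x(T) − x₀·cosh − (ẋ₀/ω)·sinh
numerator   = 0.3921 − (0.0455)·2.595977 − (0.3958/3.1900)·2.395641 = -0.023257
denominator = 1 − 2.595977 = -1.595977
p = -0.023257 / -1.595977 = 0.0146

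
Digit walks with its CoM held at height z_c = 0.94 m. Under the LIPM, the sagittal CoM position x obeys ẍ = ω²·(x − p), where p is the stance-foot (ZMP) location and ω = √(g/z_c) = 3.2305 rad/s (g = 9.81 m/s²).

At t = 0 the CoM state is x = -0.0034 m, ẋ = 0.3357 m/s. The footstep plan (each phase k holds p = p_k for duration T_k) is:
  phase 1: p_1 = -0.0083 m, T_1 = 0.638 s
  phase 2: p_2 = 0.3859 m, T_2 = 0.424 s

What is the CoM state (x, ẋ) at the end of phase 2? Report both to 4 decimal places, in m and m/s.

phase 1: p=-0.0083, T=0.638, ωT=2.061059, cosh=3.990801, sinh=3.863482; start (x,ẋ)=(-0.003400, 0.335700) → end (x,ẋ)=(0.412732, 1.400869)
phase 2: p=0.3859, T=0.424, ωT=1.369732, cosh=2.094236, sinh=1.840061; start (x,ẋ)=(0.412732, 1.400869) → end (x,ẋ)=(1.240013, 3.093246)

x = 1.2400, ẋ = 3.0932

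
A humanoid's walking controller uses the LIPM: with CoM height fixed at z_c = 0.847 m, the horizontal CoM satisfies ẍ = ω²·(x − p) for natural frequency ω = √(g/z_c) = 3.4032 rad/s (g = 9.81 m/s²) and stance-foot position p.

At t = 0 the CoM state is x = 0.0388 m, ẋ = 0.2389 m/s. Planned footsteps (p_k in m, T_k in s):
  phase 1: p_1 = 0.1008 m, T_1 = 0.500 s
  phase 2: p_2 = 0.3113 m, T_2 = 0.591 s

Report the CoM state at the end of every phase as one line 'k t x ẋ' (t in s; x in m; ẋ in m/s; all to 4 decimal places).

1 0.5000 0.1112 0.1175
2 1.0910 -0.3230 -2.0517

phase 1: p=0.1008, T=0.500, ωT=1.701600, cosh=2.832552, sinh=2.650161; start (x,ẋ)=(0.038800, 0.238900) → end (x,ẋ)=(0.111219, 0.117517)
phase 2: p=0.3113, T=0.591, ωT=2.011291, cosh=3.803388, sinh=3.669572; start (x,ẋ)=(0.111219, 0.117517) → end (x,ẋ)=(-0.322969, -2.051701)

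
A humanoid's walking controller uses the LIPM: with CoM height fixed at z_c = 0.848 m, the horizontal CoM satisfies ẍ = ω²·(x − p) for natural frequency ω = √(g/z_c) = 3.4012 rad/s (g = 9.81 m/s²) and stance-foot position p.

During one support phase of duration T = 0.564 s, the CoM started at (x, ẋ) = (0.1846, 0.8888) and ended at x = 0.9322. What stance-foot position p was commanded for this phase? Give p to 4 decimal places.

p = 0.2342

ωT = 3.4012·0.564 = 1.918277; cosh(ωT) = 3.478037, sinh(ωT) = 3.331177
x(T) = p + (x₀−p)·cosh(ωT) + (ẋ₀/ω)·sinh(ωT) ⇒ p·(1 − cosh) = x(T) − x₀·cosh − (ẋ₀/ω)·sinh
numerator   = 0.9322 − (0.1846)·3.478037 − (0.8888/3.4012)·3.331177 = -0.580347
denominator = 1 − 3.478037 = -2.478037
p = -0.580347 / -2.478037 = 0.2342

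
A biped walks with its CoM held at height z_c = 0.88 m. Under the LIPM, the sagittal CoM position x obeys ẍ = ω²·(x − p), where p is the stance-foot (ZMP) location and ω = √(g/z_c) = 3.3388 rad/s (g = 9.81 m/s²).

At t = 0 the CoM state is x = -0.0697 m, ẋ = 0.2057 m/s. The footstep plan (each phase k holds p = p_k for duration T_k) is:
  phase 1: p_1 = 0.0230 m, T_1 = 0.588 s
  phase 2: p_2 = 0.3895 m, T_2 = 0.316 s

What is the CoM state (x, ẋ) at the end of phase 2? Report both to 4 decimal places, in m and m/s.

x = -0.5224, ẋ = -2.5934

phase 1: p=0.0230, T=0.588, ωT=1.963214, cosh=3.631295, sinh=3.490889; start (x,ẋ)=(-0.069700, 0.205700) → end (x,ẋ)=(-0.098551, -0.333496)
phase 2: p=0.3895, T=0.316, ωT=1.055061, cosh=1.610161, sinh=1.261989; start (x,ẋ)=(-0.098551, -0.333496) → end (x,ẋ)=(-0.522394, -2.593400)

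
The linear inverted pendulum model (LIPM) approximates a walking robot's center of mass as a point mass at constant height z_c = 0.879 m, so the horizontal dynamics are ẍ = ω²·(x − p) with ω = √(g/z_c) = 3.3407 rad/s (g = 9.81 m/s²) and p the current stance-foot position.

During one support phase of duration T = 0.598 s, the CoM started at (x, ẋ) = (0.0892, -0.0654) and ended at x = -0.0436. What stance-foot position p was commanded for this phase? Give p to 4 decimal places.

p = 0.1117

ωT = 3.3407·0.598 = 1.997739; cosh(ωT) = 3.754004, sinh(ωT) = 3.618362
x(T) = p + (x₀−p)·cosh(ωT) + (ẋ₀/ω)·sinh(ωT) ⇒ p·(1 − cosh) = x(T) − x₀·cosh − (ẋ₀/ω)·sinh
numerator   = -0.0436 − (0.0892)·3.754004 − (-0.0654/3.3407)·3.618362 = -0.307621
denominator = 1 − 3.754004 = -2.754004
p = -0.307621 / -2.754004 = 0.1117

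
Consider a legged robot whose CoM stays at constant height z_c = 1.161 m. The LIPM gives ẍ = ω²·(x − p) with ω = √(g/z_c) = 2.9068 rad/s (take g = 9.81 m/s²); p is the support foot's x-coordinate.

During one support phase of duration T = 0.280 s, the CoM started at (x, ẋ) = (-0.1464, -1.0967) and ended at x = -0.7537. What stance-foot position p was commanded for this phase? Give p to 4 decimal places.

p = 0.6114

ωT = 2.9068·0.280 = 0.813904; cosh(ωT) = 1.349913, sinh(ωT) = 0.906788
x(T) = p + (x₀−p)·cosh(ωT) + (ẋ₀/ω)·sinh(ωT) ⇒ p·(1 − cosh) = x(T) − x₀·cosh − (ẋ₀/ω)·sinh
numerator   = -0.7537 − (-0.1464)·1.349913 − (-1.0967/2.9068)·0.906788 = -0.213953
denominator = 1 − 1.349913 = -0.349913
p = -0.213953 / -0.349913 = 0.6114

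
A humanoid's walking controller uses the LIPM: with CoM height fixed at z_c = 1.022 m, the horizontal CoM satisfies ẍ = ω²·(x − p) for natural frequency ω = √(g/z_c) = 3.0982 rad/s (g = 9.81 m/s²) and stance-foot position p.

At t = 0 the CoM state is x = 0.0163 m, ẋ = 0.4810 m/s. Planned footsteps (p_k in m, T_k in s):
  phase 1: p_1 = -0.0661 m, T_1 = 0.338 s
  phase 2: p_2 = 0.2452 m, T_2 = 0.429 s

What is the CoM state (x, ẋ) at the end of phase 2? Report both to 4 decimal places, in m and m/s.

x = 0.8918, ẋ = 2.2795

phase 1: p=-0.0661, T=0.338, ωT=1.047192, cosh=1.600279, sinh=1.249358; start (x,ẋ)=(0.016300, 0.481000) → end (x,ẋ)=(0.259728, 1.088685)
phase 2: p=0.2452, T=0.429, ωT=1.329128, cosh=2.021228, sinh=1.756519; start (x,ẋ)=(0.259728, 1.088685) → end (x,ẋ)=(0.891792, 2.279540)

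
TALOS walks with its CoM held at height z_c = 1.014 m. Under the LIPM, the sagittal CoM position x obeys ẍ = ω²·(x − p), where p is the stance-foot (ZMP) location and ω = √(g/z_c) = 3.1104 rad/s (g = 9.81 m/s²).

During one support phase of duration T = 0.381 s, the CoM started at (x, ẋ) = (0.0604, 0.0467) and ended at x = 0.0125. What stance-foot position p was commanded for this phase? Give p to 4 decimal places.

ωT = 3.1104·0.381 = 1.185062; cosh(ωT) = 1.788309, sinh(ωT) = 1.482582
x(T) = p + (x₀−p)·cosh(ωT) + (ẋ₀/ω)·sinh(ωT) ⇒ p·(1 − cosh) = x(T) − x₀·cosh − (ẋ₀/ω)·sinh
numerator   = 0.0125 − (0.0604)·1.788309 − (0.0467/3.1104)·1.482582 = -0.117774
denominator = 1 − 1.788309 = -0.788309
p = -0.117774 / -0.788309 = 0.1494

p = 0.1494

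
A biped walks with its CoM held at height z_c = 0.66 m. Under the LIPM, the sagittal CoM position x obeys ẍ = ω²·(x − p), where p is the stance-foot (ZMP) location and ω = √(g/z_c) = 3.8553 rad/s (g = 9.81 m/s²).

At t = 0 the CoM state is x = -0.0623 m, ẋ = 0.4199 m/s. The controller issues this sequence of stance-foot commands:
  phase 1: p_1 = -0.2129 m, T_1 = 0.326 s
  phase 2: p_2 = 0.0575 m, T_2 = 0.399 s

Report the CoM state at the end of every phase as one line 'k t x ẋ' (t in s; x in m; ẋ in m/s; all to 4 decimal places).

1 0.3260 0.2490 1.7352
2 0.7250 1.5236 5.8661

phase 1: p=-0.2129, T=0.326, ωT=1.256828, cosh=1.899406, sinh=1.614850; start (x,ẋ)=(-0.062300, 0.419900) → end (x,ẋ)=(0.249032, 1.735156)
phase 2: p=0.0575, T=0.399, ωT=1.538265, cosh=2.435628, sinh=2.220875; start (x,ẋ)=(0.249032, 1.735156) → end (x,ẋ)=(1.523550, 5.866117)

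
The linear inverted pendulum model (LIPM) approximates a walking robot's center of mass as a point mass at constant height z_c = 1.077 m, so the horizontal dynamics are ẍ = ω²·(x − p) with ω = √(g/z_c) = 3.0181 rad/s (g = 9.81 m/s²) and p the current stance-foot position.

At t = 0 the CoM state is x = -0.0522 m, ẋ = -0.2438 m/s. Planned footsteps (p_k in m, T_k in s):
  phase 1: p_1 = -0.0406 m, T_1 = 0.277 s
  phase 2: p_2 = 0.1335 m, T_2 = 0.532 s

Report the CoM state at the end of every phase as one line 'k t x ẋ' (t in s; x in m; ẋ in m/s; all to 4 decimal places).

1 0.2770 -0.1322 -0.3669
2 0.8090 -0.8454 -2.8670

phase 1: p=-0.0406, T=0.277, ωT=0.836014, cosh=1.370293, sinh=0.936858; start (x,ẋ)=(-0.052200, -0.243800) → end (x,ẋ)=(-0.132174, -0.366877)
phase 2: p=0.1335, T=0.532, ωT=1.605629, cosh=2.590878, sinh=2.390115; start (x,ẋ)=(-0.132174, -0.366877) → end (x,ẋ)=(-0.845369, -2.867002)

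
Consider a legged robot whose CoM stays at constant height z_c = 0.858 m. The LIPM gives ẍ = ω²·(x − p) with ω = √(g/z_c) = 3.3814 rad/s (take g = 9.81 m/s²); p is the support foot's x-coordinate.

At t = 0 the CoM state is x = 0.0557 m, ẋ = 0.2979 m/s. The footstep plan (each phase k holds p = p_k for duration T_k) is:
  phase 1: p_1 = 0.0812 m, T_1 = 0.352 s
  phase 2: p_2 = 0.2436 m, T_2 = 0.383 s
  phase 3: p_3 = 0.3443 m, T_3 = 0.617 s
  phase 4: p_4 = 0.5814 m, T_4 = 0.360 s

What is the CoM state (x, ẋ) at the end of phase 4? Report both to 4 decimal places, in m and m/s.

phase 1: p=0.0812, T=0.352, ωT=1.190253, cosh=1.796028, sinh=1.491884; start (x,ẋ)=(0.055700, 0.297900) → end (x,ẋ)=(0.166836, 0.406398)
phase 2: p=0.2436, T=0.383, ωT=1.295076, cosh=1.962576, sinh=1.688699; start (x,ẋ)=(0.166836, 0.406398) → end (x,ẋ)=(0.295903, 0.359250)
phase 3: p=0.3443, T=0.617, ωT=2.086324, cosh=4.089695, sinh=3.965553; start (x,ẋ)=(0.295903, 0.359250) → end (x,ẋ)=(0.567682, 0.820257)
phase 4: p=0.5814, T=0.360, ωT=1.217304, cosh=1.837048, sinh=1.541020; start (x,ẋ)=(0.567682, 0.820257) → end (x,ẋ)=(0.930019, 1.435369)

x = 0.9300, ẋ = 1.4354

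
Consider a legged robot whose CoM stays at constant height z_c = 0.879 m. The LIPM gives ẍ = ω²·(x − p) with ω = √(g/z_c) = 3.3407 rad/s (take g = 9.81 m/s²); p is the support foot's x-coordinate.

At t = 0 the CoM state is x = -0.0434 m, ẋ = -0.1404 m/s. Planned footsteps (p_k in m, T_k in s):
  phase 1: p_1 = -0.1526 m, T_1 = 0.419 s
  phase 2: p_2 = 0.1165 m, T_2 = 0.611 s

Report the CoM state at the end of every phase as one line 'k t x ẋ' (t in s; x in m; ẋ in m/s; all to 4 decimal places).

phase 1: p=-0.1526, T=0.419, ωT=1.399753, cosh=2.150429, sinh=1.903771; start (x,ẋ)=(-0.043400, -0.140400) → end (x,ẋ)=(0.002217, 0.392584)
phase 2: p=0.1165, T=0.611, ωT=2.041168, cosh=3.914736, sinh=3.784859; start (x,ẋ)=(0.002217, 0.392584) → end (x,ẋ)=(0.113891, 0.091857)

1 0.4190 0.0022 0.3926
2 1.0300 0.1139 0.0919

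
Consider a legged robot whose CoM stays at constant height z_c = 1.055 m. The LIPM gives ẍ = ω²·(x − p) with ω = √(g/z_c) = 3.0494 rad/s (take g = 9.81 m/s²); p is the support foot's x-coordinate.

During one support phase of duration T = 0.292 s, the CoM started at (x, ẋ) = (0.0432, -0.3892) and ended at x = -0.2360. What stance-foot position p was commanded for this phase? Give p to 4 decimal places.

p = 0.3974

ωT = 3.0494·0.292 = 0.890425; cosh(ωT) = 1.423323, sinh(ωT) = 1.012841
x(T) = p + (x₀−p)·cosh(ωT) + (ẋ₀/ω)·sinh(ωT) ⇒ p·(1 − cosh) = x(T) − x₀·cosh − (ẋ₀/ω)·sinh
numerator   = -0.2360 − (0.0432)·1.423323 − (-0.3892/3.0494)·1.012841 = -0.168217
denominator = 1 − 1.423323 = -0.423323
p = -0.168217 / -0.423323 = 0.3974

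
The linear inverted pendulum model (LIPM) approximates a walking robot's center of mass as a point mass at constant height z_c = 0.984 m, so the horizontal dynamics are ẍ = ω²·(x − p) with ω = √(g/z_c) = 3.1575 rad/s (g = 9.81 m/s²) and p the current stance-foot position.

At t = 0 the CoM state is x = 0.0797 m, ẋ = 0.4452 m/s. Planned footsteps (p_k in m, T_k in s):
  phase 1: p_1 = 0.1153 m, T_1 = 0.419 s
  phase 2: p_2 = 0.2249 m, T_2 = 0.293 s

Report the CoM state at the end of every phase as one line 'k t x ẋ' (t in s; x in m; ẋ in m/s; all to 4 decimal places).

1 0.4190 0.2896 0.6990
2 0.7120 0.5547 1.2374

phase 1: p=0.1153, T=0.419, ωT=1.322993, cosh=2.010489, sinh=1.744152; start (x,ẋ)=(0.079700, 0.445200) → end (x,ẋ)=(0.289648, 0.699015)
phase 2: p=0.2249, T=0.293, ωT=0.925148, cosh=1.459357, sinh=1.062884; start (x,ẋ)=(0.289648, 0.699015) → end (x,ẋ)=(0.554694, 1.237409)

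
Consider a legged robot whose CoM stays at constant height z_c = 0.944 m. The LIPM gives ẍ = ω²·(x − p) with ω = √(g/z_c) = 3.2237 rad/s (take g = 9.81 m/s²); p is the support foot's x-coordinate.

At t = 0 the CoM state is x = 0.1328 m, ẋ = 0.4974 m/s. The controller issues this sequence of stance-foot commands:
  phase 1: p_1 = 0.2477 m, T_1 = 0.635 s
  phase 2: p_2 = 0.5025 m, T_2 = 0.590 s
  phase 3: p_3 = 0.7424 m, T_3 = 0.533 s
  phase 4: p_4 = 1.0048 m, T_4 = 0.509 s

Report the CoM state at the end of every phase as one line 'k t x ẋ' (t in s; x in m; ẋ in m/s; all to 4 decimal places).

1 0.6350 0.3829 0.5478
2 1.2250 0.6494 0.6130
3 1.7580 0.9878 0.9549
4 2.2670 1.6948 2.4199

phase 1: p=0.2477, T=0.635, ωT=2.047049, cosh=3.937065, sinh=3.807950; start (x,ẋ)=(0.132800, 0.497400) → end (x,ẋ)=(0.382878, 0.547820)
phase 2: p=0.5025, T=0.590, ωT=1.901983, cosh=3.424219, sinh=3.274947; start (x,ẋ)=(0.382878, 0.547820) → end (x,ẋ)=(0.649416, 0.612951)
phase 3: p=0.7424, T=0.533, ωT=1.718232, cosh=2.877024, sinh=2.697641; start (x,ẋ)=(0.649416, 0.612951) → end (x,ẋ)=(0.987810, 0.954851)
phase 4: p=1.0048, T=0.509, ωT=1.640863, cosh=2.676717, sinh=2.482905; start (x,ẋ)=(0.987810, 0.954851) → end (x,ẋ)=(1.694751, 2.419873)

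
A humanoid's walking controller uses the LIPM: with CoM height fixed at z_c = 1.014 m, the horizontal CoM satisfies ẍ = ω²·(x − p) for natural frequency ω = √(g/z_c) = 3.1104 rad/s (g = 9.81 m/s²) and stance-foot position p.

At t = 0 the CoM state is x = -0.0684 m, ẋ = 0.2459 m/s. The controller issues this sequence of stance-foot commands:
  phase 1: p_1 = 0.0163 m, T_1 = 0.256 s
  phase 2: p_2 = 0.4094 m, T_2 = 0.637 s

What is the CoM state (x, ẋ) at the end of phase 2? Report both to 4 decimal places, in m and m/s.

x = -1.0936, ẋ = -4.4747

phase 1: p=0.0163, T=0.256, ωT=0.796262, cosh=1.334125, sinh=0.883113; start (x,ẋ)=(-0.068400, 0.245900) → end (x,ẋ)=(-0.026884, 0.095404)
phase 2: p=0.4094, T=0.637, ωT=1.981325, cosh=3.695115, sinh=3.557229; start (x,ẋ)=(-0.026884, 0.095404) → end (x,ẋ)=(-1.093609, -4.474690)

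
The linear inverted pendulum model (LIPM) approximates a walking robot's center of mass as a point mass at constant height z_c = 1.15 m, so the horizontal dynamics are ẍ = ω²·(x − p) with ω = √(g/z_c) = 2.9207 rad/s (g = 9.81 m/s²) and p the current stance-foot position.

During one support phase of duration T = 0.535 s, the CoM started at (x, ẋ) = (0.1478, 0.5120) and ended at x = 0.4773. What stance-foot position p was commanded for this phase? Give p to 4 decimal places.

p = 0.1950

ωT = 2.9207·0.535 = 1.562575; cosh(ωT) = 2.490342, sinh(ωT) = 2.280746
x(T) = p + (x₀−p)·cosh(ωT) + (ẋ₀/ω)·sinh(ωT) ⇒ p·(1 − cosh) = x(T) − x₀·cosh − (ẋ₀/ω)·sinh
numerator   = 0.4773 − (0.1478)·2.490342 − (0.5120/2.9207)·2.280746 = -0.290588
denominator = 1 − 2.490342 = -1.490342
p = -0.290588 / -1.490342 = 0.1950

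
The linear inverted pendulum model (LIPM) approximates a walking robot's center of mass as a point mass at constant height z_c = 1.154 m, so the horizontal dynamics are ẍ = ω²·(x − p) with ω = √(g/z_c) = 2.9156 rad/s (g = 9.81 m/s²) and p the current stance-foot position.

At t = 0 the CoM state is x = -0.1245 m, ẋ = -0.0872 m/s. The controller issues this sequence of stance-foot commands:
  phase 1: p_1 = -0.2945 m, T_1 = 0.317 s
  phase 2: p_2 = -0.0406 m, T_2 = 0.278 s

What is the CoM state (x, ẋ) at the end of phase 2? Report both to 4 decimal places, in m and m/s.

x = 0.0321, ẋ = 0.4382

phase 1: p=-0.2945, T=0.317, ωT=0.924245, cosh=1.458398, sinh=1.061567; start (x,ẋ)=(-0.124500, -0.087200) → end (x,ẋ)=(-0.078322, 0.398996)
phase 2: p=-0.0406, T=0.278, ωT=0.810537, cosh=1.346867, sinh=0.902248; start (x,ẋ)=(-0.078322, 0.398996) → end (x,ẋ)=(0.032065, 0.438164)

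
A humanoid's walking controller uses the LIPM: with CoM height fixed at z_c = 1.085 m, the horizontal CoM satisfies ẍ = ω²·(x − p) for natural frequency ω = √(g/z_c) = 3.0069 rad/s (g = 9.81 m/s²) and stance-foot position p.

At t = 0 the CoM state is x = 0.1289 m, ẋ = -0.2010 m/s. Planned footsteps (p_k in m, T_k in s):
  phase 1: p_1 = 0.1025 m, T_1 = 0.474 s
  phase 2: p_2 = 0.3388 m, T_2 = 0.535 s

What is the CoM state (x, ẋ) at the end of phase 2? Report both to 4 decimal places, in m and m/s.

x = -0.6931, ẋ = -2.9742

phase 1: p=0.1025, T=0.474, ωT=1.425271, cosh=2.199713, sinh=1.959270; start (x,ẋ)=(0.128900, -0.201000) → end (x,ẋ)=(0.029603, -0.286611)
phase 2: p=0.3388, T=0.535, ωT=1.608691, cosh=2.598209, sinh=2.398060; start (x,ẋ)=(0.029603, -0.286611) → end (x,ẋ)=(-0.693138, -2.974214)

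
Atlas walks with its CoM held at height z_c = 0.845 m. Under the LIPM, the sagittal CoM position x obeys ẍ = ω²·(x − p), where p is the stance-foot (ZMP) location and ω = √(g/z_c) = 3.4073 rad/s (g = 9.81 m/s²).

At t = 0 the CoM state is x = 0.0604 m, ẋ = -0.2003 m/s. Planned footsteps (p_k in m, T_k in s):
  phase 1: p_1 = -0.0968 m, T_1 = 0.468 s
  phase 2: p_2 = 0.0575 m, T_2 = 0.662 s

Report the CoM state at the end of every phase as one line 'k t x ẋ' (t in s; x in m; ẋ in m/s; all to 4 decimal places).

phase 1: p=-0.0968, T=0.468, ωT=1.594616, cosh=2.564713, sinh=2.361726; start (x,ẋ)=(0.060400, -0.200300) → end (x,ẋ)=(0.167537, 0.751294)
phase 2: p=0.0575, T=0.662, ωT=2.255633, cosh=4.823067, sinh=4.718260; start (x,ẋ)=(0.167537, 0.751294) → end (x,ẋ)=(1.628572, 5.392560)

1 0.4680 0.1675 0.7513
2 1.1300 1.6286 5.3926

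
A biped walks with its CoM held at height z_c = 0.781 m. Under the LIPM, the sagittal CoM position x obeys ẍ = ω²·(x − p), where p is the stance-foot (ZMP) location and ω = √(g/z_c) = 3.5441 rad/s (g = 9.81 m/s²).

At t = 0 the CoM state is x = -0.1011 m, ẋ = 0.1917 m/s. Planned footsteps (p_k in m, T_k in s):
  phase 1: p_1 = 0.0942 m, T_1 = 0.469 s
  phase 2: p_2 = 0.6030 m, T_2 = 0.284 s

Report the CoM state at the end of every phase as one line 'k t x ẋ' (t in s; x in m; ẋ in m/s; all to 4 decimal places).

1 0.4690 -0.3016 -1.2351
2 0.7530 -1.2129 -5.7154

phase 1: p=0.0942, T=0.469, ωT=1.662183, cosh=2.730264, sinh=2.540540; start (x,ẋ)=(-0.101100, 0.191700) → end (x,ẋ)=(-0.301603, -1.235075)
phase 2: p=0.6030, T=0.284, ωT=1.006524, cosh=1.550781, sinh=1.185294; start (x,ẋ)=(-0.301603, -1.235075) → end (x,ẋ)=(-1.212902, -5.715388)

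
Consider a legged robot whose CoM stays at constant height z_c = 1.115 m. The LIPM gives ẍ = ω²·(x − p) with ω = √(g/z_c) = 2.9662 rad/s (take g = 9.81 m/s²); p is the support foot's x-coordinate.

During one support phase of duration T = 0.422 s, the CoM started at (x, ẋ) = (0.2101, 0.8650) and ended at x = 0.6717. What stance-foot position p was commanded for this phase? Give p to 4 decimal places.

ωT = 2.9662·0.422 = 1.251736; cosh(ωT) = 1.891208, sinh(ωT) = 1.605201
x(T) = p + (x₀−p)·cosh(ωT) + (ẋ₀/ω)·sinh(ωT) ⇒ p·(1 − cosh) = x(T) − x₀·cosh − (ẋ₀/ω)·sinh
numerator   = 0.6717 − (0.2101)·1.891208 − (0.8650/2.9662)·1.605201 = -0.193750
denominator = 1 − 1.891208 = -0.891208
p = -0.193750 / -0.891208 = 0.2174

p = 0.2174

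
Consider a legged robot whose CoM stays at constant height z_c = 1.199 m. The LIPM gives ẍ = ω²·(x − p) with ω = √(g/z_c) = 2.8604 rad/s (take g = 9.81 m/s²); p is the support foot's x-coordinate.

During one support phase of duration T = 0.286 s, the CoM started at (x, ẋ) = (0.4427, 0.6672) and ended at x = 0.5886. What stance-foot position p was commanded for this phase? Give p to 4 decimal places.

ωT = 2.8604·0.286 = 0.818074; cosh(ωT) = 1.353706, sinh(ωT) = 0.912426
x(T) = p + (x₀−p)·cosh(ωT) + (ẋ₀/ω)·sinh(ωT) ⇒ p·(1 − cosh) = x(T) − x₀·cosh − (ẋ₀/ω)·sinh
numerator   = 0.5886 − (0.4427)·1.353706 − (0.6672/2.8604)·0.912426 = -0.223513
denominator = 1 − 1.353706 = -0.353706
p = -0.223513 / -0.353706 = 0.6319

p = 0.6319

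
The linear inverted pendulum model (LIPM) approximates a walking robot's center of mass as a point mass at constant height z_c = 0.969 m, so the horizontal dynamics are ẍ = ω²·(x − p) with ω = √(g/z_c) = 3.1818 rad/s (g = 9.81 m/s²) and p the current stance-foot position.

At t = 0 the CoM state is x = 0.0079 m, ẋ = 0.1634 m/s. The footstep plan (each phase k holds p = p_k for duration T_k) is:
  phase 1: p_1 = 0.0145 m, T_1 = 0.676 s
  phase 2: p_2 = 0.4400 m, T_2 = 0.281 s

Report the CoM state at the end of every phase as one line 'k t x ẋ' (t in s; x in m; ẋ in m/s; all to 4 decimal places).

1 0.6760 0.2034 0.6225
2 0.9570 0.3016 0.1220

phase 1: p=0.0145, T=0.676, ωT=2.150897, cosh=4.354470, sinh=4.238091; start (x,ẋ)=(0.007900, 0.163400) → end (x,ẋ)=(0.203406, 0.622521)
phase 2: p=0.4400, T=0.281, ωT=0.894086, cosh=1.427040, sinh=1.018059; start (x,ẋ)=(0.203406, 0.622521) → end (x,ẋ)=(0.301554, 0.121973)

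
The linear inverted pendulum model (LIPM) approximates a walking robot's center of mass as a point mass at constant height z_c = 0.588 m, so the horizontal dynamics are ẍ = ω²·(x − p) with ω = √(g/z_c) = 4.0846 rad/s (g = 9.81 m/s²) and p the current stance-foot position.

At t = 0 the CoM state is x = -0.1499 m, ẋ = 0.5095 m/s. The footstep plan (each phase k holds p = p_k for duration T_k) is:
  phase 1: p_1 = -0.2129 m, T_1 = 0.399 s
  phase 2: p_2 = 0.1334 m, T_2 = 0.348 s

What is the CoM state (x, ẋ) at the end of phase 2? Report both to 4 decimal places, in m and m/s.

phase 1: p=-0.2129, T=0.399, ωT=1.629755, cosh=2.649302, sinh=2.453324; start (x,ẋ)=(-0.149900, 0.509500) → end (x,ẋ)=(0.260026, 1.981133)
phase 2: p=0.1334, T=0.348, ωT=1.421441, cosh=2.192226, sinh=1.950860; start (x,ẋ)=(0.260026, 1.981133) → end (x,ẋ)=(1.357208, 5.352107)

x = 1.3572, ẋ = 5.3521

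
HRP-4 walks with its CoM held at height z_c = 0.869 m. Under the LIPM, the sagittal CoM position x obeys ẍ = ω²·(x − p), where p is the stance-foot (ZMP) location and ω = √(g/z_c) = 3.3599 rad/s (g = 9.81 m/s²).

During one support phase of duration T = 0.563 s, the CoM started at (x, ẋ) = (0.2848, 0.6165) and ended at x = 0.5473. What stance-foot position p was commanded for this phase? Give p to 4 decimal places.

ωT = 3.3599·0.563 = 1.891624; cosh(ωT) = 3.390476, sinh(ωT) = 3.239649
x(T) = p + (x₀−p)·cosh(ωT) + (ẋ₀/ω)·sinh(ωT) ⇒ p·(1 − cosh) = x(T) − x₀·cosh − (ẋ₀/ω)·sinh
numerator   = 0.5473 − (0.2848)·3.390476 − (0.6165/3.3599)·3.239649 = -1.012743
denominator = 1 − 3.390476 = -2.390476
p = -1.012743 / -2.390476 = 0.4237

p = 0.4237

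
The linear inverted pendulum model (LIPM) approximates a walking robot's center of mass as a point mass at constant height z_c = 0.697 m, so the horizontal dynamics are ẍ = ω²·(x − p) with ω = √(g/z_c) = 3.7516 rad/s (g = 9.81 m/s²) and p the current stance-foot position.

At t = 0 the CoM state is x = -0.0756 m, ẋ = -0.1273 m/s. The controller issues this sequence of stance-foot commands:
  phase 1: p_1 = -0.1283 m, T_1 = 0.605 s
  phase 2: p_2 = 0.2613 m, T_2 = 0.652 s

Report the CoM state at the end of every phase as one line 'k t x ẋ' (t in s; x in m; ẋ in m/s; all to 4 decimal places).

phase 1: p=-0.1283, T=0.605, ωT=2.269718, cosh=4.890006, sinh=4.786665; start (x,ẋ)=(-0.075600, -0.127300) → end (x,ẋ)=(-0.033019, 0.323870)
phase 2: p=0.2613, T=0.652, ωT=2.446043, cosh=5.814610, sinh=5.727974; start (x,ẋ)=(-0.033019, 0.323870) → end (x,ẋ)=(-0.955560, -4.441454)

1 0.6050 -0.0330 0.3239
2 1.2570 -0.9556 -4.4415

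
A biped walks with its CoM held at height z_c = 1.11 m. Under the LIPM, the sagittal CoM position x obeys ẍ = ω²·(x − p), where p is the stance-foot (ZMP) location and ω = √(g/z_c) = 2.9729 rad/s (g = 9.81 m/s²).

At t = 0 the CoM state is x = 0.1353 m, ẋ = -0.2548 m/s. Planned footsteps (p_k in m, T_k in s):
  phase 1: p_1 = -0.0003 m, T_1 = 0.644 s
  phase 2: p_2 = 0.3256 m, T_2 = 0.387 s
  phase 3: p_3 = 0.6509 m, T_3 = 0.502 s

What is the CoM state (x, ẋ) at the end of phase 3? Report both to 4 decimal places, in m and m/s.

x = -0.0312, ẋ = -1.7485

phase 1: p=-0.0003, T=0.644, ωT=1.914548, cosh=3.465639, sinh=3.318230; start (x,ẋ)=(0.135300, -0.254800) → end (x,ẋ)=(0.185243, 0.454618)
phase 2: p=0.3256, T=0.387, ωT=1.150512, cosh=1.738143, sinh=1.421668; start (x,ẋ)=(0.185243, 0.454618) → end (x,ẋ)=(0.299042, 0.196976)
phase 3: p=0.6509, T=0.502, ωT=1.492396, cosh=2.336286, sinh=2.111453; start (x,ẋ)=(0.299042, 0.196976) → end (x,ẋ)=(-0.031242, -1.748469)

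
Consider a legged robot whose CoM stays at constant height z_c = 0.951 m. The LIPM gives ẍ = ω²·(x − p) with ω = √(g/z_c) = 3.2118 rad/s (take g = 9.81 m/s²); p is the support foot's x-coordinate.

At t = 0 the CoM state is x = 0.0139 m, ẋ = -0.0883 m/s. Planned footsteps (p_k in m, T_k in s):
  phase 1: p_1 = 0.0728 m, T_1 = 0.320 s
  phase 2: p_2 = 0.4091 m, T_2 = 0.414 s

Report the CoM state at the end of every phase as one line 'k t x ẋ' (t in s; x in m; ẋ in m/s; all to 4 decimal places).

1 0.3200 -0.0535 -0.3697
2 0.7340 -0.7288 -3.3593

phase 1: p=0.0728, T=0.320, ωT=1.027776, cosh=1.576323, sinh=1.218521; start (x,ẋ)=(0.013900, -0.088300) → end (x,ẋ)=(-0.053545, -0.369703)
phase 2: p=0.4091, T=0.414, ωT=1.329685, cosh=2.022207, sinh=1.757646; start (x,ẋ)=(-0.053545, -0.369703) → end (x,ẋ)=(-0.728783, -3.359346)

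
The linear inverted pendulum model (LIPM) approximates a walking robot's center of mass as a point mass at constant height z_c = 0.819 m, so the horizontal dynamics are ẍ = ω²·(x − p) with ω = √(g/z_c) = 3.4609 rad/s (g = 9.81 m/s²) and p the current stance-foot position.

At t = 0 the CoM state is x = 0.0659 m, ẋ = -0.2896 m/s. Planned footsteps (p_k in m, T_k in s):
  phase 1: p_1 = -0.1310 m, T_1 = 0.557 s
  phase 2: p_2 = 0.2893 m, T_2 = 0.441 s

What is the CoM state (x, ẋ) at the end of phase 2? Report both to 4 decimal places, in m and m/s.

phase 1: p=-0.1310, T=0.557, ωT=1.927721, cosh=3.509654, sinh=3.364175; start (x,ẋ)=(0.065900, -0.289600) → end (x,ẋ)=(0.278545, 1.276125)
phase 2: p=0.2893, T=0.441, ωT=1.526257, cosh=2.409135, sinh=2.191788; start (x,ẋ)=(0.278545, 1.276125) → end (x,ẋ)=(1.071559, 2.992773)

x = 1.0716, ẋ = 2.9928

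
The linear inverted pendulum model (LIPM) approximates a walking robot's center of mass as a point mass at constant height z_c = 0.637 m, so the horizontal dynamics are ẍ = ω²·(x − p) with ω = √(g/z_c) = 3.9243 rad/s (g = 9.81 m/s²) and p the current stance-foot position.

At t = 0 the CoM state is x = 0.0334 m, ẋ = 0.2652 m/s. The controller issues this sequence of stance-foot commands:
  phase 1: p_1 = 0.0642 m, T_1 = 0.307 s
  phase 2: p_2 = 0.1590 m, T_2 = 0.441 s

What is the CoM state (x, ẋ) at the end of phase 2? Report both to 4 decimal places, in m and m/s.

phase 1: p=0.0642, T=0.307, ωT=1.204760, cosh=1.817861, sinh=1.518097; start (x,ẋ)=(0.033400, 0.265200) → end (x,ẋ)=(0.110801, 0.298607)
phase 2: p=0.1590, T=0.441, ωT=1.730616, cosh=2.910653, sinh=2.733478; start (x,ẋ)=(0.110801, 0.298607) → end (x,ẋ)=(0.226705, 0.352114)

x = 0.2267, ẋ = 0.3521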